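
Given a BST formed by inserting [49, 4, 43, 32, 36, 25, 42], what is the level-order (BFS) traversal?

Tree insertion order: [49, 4, 43, 32, 36, 25, 42]
Tree (level-order array): [49, 4, None, None, 43, 32, None, 25, 36, None, None, None, 42]
BFS from the root, enqueuing left then right child of each popped node:
  queue [49] -> pop 49, enqueue [4], visited so far: [49]
  queue [4] -> pop 4, enqueue [43], visited so far: [49, 4]
  queue [43] -> pop 43, enqueue [32], visited so far: [49, 4, 43]
  queue [32] -> pop 32, enqueue [25, 36], visited so far: [49, 4, 43, 32]
  queue [25, 36] -> pop 25, enqueue [none], visited so far: [49, 4, 43, 32, 25]
  queue [36] -> pop 36, enqueue [42], visited so far: [49, 4, 43, 32, 25, 36]
  queue [42] -> pop 42, enqueue [none], visited so far: [49, 4, 43, 32, 25, 36, 42]
Result: [49, 4, 43, 32, 25, 36, 42]


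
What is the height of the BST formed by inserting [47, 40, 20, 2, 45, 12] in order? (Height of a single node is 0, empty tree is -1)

Insertion order: [47, 40, 20, 2, 45, 12]
Tree (level-order array): [47, 40, None, 20, 45, 2, None, None, None, None, 12]
Compute height bottom-up (empty subtree = -1):
  height(12) = 1 + max(-1, -1) = 0
  height(2) = 1 + max(-1, 0) = 1
  height(20) = 1 + max(1, -1) = 2
  height(45) = 1 + max(-1, -1) = 0
  height(40) = 1 + max(2, 0) = 3
  height(47) = 1 + max(3, -1) = 4
Height = 4


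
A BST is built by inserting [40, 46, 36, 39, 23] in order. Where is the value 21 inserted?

Starting tree (level order): [40, 36, 46, 23, 39]
Insertion path: 40 -> 36 -> 23
Result: insert 21 as left child of 23
Final tree (level order): [40, 36, 46, 23, 39, None, None, 21]


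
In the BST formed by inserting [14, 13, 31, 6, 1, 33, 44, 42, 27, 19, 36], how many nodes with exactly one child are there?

Tree built from: [14, 13, 31, 6, 1, 33, 44, 42, 27, 19, 36]
Tree (level-order array): [14, 13, 31, 6, None, 27, 33, 1, None, 19, None, None, 44, None, None, None, None, 42, None, 36]
Rule: These are nodes with exactly 1 non-null child.
Per-node child counts:
  node 14: 2 child(ren)
  node 13: 1 child(ren)
  node 6: 1 child(ren)
  node 1: 0 child(ren)
  node 31: 2 child(ren)
  node 27: 1 child(ren)
  node 19: 0 child(ren)
  node 33: 1 child(ren)
  node 44: 1 child(ren)
  node 42: 1 child(ren)
  node 36: 0 child(ren)
Matching nodes: [13, 6, 27, 33, 44, 42]
Count of nodes with exactly one child: 6


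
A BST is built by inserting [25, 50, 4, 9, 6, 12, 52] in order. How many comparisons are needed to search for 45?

Search path for 45: 25 -> 50
Found: False
Comparisons: 2


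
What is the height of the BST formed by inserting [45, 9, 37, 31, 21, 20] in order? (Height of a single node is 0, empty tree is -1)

Insertion order: [45, 9, 37, 31, 21, 20]
Tree (level-order array): [45, 9, None, None, 37, 31, None, 21, None, 20]
Compute height bottom-up (empty subtree = -1):
  height(20) = 1 + max(-1, -1) = 0
  height(21) = 1 + max(0, -1) = 1
  height(31) = 1 + max(1, -1) = 2
  height(37) = 1 + max(2, -1) = 3
  height(9) = 1 + max(-1, 3) = 4
  height(45) = 1 + max(4, -1) = 5
Height = 5


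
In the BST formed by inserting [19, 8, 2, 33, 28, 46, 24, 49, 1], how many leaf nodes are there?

Tree built from: [19, 8, 2, 33, 28, 46, 24, 49, 1]
Tree (level-order array): [19, 8, 33, 2, None, 28, 46, 1, None, 24, None, None, 49]
Rule: A leaf has 0 children.
Per-node child counts:
  node 19: 2 child(ren)
  node 8: 1 child(ren)
  node 2: 1 child(ren)
  node 1: 0 child(ren)
  node 33: 2 child(ren)
  node 28: 1 child(ren)
  node 24: 0 child(ren)
  node 46: 1 child(ren)
  node 49: 0 child(ren)
Matching nodes: [1, 24, 49]
Count of leaf nodes: 3


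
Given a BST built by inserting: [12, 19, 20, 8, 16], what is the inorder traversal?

Tree insertion order: [12, 19, 20, 8, 16]
Tree (level-order array): [12, 8, 19, None, None, 16, 20]
Inorder traversal: [8, 12, 16, 19, 20]


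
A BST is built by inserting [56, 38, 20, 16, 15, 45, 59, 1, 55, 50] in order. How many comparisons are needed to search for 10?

Search path for 10: 56 -> 38 -> 20 -> 16 -> 15 -> 1
Found: False
Comparisons: 6


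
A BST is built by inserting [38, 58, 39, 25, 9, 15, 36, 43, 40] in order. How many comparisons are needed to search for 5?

Search path for 5: 38 -> 25 -> 9
Found: False
Comparisons: 3


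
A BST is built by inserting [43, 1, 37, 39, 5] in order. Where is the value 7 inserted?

Starting tree (level order): [43, 1, None, None, 37, 5, 39]
Insertion path: 43 -> 1 -> 37 -> 5
Result: insert 7 as right child of 5
Final tree (level order): [43, 1, None, None, 37, 5, 39, None, 7]


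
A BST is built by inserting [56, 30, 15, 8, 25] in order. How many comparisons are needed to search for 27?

Search path for 27: 56 -> 30 -> 15 -> 25
Found: False
Comparisons: 4


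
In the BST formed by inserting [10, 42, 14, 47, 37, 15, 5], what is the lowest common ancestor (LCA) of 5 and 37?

Tree insertion order: [10, 42, 14, 47, 37, 15, 5]
Tree (level-order array): [10, 5, 42, None, None, 14, 47, None, 37, None, None, 15]
In a BST, the LCA of p=5, q=37 is the first node v on the
root-to-leaf path with p <= v <= q (go left if both < v, right if both > v).
Walk from root:
  at 10: 5 <= 10 <= 37, this is the LCA
LCA = 10


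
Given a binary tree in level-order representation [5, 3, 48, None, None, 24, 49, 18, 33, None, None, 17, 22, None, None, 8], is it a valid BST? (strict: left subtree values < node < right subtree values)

Level-order array: [5, 3, 48, None, None, 24, 49, 18, 33, None, None, 17, 22, None, None, 8]
Validate using subtree bounds (lo, hi): at each node, require lo < value < hi,
then recurse left with hi=value and right with lo=value.
Preorder trace (stopping at first violation):
  at node 5 with bounds (-inf, +inf): OK
  at node 3 with bounds (-inf, 5): OK
  at node 48 with bounds (5, +inf): OK
  at node 24 with bounds (5, 48): OK
  at node 18 with bounds (5, 24): OK
  at node 17 with bounds (5, 18): OK
  at node 8 with bounds (5, 17): OK
  at node 22 with bounds (18, 24): OK
  at node 33 with bounds (24, 48): OK
  at node 49 with bounds (48, +inf): OK
No violation found at any node.
Result: Valid BST


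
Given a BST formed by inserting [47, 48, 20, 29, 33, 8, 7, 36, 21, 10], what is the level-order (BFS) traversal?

Tree insertion order: [47, 48, 20, 29, 33, 8, 7, 36, 21, 10]
Tree (level-order array): [47, 20, 48, 8, 29, None, None, 7, 10, 21, 33, None, None, None, None, None, None, None, 36]
BFS from the root, enqueuing left then right child of each popped node:
  queue [47] -> pop 47, enqueue [20, 48], visited so far: [47]
  queue [20, 48] -> pop 20, enqueue [8, 29], visited so far: [47, 20]
  queue [48, 8, 29] -> pop 48, enqueue [none], visited so far: [47, 20, 48]
  queue [8, 29] -> pop 8, enqueue [7, 10], visited so far: [47, 20, 48, 8]
  queue [29, 7, 10] -> pop 29, enqueue [21, 33], visited so far: [47, 20, 48, 8, 29]
  queue [7, 10, 21, 33] -> pop 7, enqueue [none], visited so far: [47, 20, 48, 8, 29, 7]
  queue [10, 21, 33] -> pop 10, enqueue [none], visited so far: [47, 20, 48, 8, 29, 7, 10]
  queue [21, 33] -> pop 21, enqueue [none], visited so far: [47, 20, 48, 8, 29, 7, 10, 21]
  queue [33] -> pop 33, enqueue [36], visited so far: [47, 20, 48, 8, 29, 7, 10, 21, 33]
  queue [36] -> pop 36, enqueue [none], visited so far: [47, 20, 48, 8, 29, 7, 10, 21, 33, 36]
Result: [47, 20, 48, 8, 29, 7, 10, 21, 33, 36]


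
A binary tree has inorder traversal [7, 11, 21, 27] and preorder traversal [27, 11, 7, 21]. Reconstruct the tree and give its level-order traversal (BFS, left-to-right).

Inorder:  [7, 11, 21, 27]
Preorder: [27, 11, 7, 21]
Algorithm: preorder visits root first, so consume preorder in order;
for each root, split the current inorder slice at that value into
left-subtree inorder and right-subtree inorder, then recurse.
Recursive splits:
  root=27; inorder splits into left=[7, 11, 21], right=[]
  root=11; inorder splits into left=[7], right=[21]
  root=7; inorder splits into left=[], right=[]
  root=21; inorder splits into left=[], right=[]
Reconstructed level-order: [27, 11, 7, 21]


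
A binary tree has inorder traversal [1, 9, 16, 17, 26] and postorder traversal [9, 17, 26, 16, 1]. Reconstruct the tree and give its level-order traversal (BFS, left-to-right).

Inorder:   [1, 9, 16, 17, 26]
Postorder: [9, 17, 26, 16, 1]
Algorithm: postorder visits root last, so walk postorder right-to-left;
each value is the root of the current inorder slice — split it at that
value, recurse on the right subtree first, then the left.
Recursive splits:
  root=1; inorder splits into left=[], right=[9, 16, 17, 26]
  root=16; inorder splits into left=[9], right=[17, 26]
  root=26; inorder splits into left=[17], right=[]
  root=17; inorder splits into left=[], right=[]
  root=9; inorder splits into left=[], right=[]
Reconstructed level-order: [1, 16, 9, 26, 17]


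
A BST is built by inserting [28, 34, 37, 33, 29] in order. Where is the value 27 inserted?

Starting tree (level order): [28, None, 34, 33, 37, 29]
Insertion path: 28
Result: insert 27 as left child of 28
Final tree (level order): [28, 27, 34, None, None, 33, 37, 29]


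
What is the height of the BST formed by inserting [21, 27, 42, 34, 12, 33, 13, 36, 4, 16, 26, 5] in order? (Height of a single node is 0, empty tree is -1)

Insertion order: [21, 27, 42, 34, 12, 33, 13, 36, 4, 16, 26, 5]
Tree (level-order array): [21, 12, 27, 4, 13, 26, 42, None, 5, None, 16, None, None, 34, None, None, None, None, None, 33, 36]
Compute height bottom-up (empty subtree = -1):
  height(5) = 1 + max(-1, -1) = 0
  height(4) = 1 + max(-1, 0) = 1
  height(16) = 1 + max(-1, -1) = 0
  height(13) = 1 + max(-1, 0) = 1
  height(12) = 1 + max(1, 1) = 2
  height(26) = 1 + max(-1, -1) = 0
  height(33) = 1 + max(-1, -1) = 0
  height(36) = 1 + max(-1, -1) = 0
  height(34) = 1 + max(0, 0) = 1
  height(42) = 1 + max(1, -1) = 2
  height(27) = 1 + max(0, 2) = 3
  height(21) = 1 + max(2, 3) = 4
Height = 4


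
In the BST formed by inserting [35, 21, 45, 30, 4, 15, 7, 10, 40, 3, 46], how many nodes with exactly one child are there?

Tree built from: [35, 21, 45, 30, 4, 15, 7, 10, 40, 3, 46]
Tree (level-order array): [35, 21, 45, 4, 30, 40, 46, 3, 15, None, None, None, None, None, None, None, None, 7, None, None, 10]
Rule: These are nodes with exactly 1 non-null child.
Per-node child counts:
  node 35: 2 child(ren)
  node 21: 2 child(ren)
  node 4: 2 child(ren)
  node 3: 0 child(ren)
  node 15: 1 child(ren)
  node 7: 1 child(ren)
  node 10: 0 child(ren)
  node 30: 0 child(ren)
  node 45: 2 child(ren)
  node 40: 0 child(ren)
  node 46: 0 child(ren)
Matching nodes: [15, 7]
Count of nodes with exactly one child: 2


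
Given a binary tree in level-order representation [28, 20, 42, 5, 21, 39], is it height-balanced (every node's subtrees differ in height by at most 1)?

Tree (level-order array): [28, 20, 42, 5, 21, 39]
Definition: a tree is height-balanced if, at every node, |h(left) - h(right)| <= 1 (empty subtree has height -1).
Bottom-up per-node check:
  node 5: h_left=-1, h_right=-1, diff=0 [OK], height=0
  node 21: h_left=-1, h_right=-1, diff=0 [OK], height=0
  node 20: h_left=0, h_right=0, diff=0 [OK], height=1
  node 39: h_left=-1, h_right=-1, diff=0 [OK], height=0
  node 42: h_left=0, h_right=-1, diff=1 [OK], height=1
  node 28: h_left=1, h_right=1, diff=0 [OK], height=2
All nodes satisfy the balance condition.
Result: Balanced


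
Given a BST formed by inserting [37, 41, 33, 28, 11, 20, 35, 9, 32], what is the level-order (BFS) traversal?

Tree insertion order: [37, 41, 33, 28, 11, 20, 35, 9, 32]
Tree (level-order array): [37, 33, 41, 28, 35, None, None, 11, 32, None, None, 9, 20]
BFS from the root, enqueuing left then right child of each popped node:
  queue [37] -> pop 37, enqueue [33, 41], visited so far: [37]
  queue [33, 41] -> pop 33, enqueue [28, 35], visited so far: [37, 33]
  queue [41, 28, 35] -> pop 41, enqueue [none], visited so far: [37, 33, 41]
  queue [28, 35] -> pop 28, enqueue [11, 32], visited so far: [37, 33, 41, 28]
  queue [35, 11, 32] -> pop 35, enqueue [none], visited so far: [37, 33, 41, 28, 35]
  queue [11, 32] -> pop 11, enqueue [9, 20], visited so far: [37, 33, 41, 28, 35, 11]
  queue [32, 9, 20] -> pop 32, enqueue [none], visited so far: [37, 33, 41, 28, 35, 11, 32]
  queue [9, 20] -> pop 9, enqueue [none], visited so far: [37, 33, 41, 28, 35, 11, 32, 9]
  queue [20] -> pop 20, enqueue [none], visited so far: [37, 33, 41, 28, 35, 11, 32, 9, 20]
Result: [37, 33, 41, 28, 35, 11, 32, 9, 20]


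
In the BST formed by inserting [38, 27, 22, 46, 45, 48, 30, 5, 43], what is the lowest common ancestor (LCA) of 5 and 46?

Tree insertion order: [38, 27, 22, 46, 45, 48, 30, 5, 43]
Tree (level-order array): [38, 27, 46, 22, 30, 45, 48, 5, None, None, None, 43]
In a BST, the LCA of p=5, q=46 is the first node v on the
root-to-leaf path with p <= v <= q (go left if both < v, right if both > v).
Walk from root:
  at 38: 5 <= 38 <= 46, this is the LCA
LCA = 38


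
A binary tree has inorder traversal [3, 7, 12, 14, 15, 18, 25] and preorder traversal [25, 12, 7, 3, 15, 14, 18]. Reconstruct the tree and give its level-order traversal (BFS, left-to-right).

Inorder:  [3, 7, 12, 14, 15, 18, 25]
Preorder: [25, 12, 7, 3, 15, 14, 18]
Algorithm: preorder visits root first, so consume preorder in order;
for each root, split the current inorder slice at that value into
left-subtree inorder and right-subtree inorder, then recurse.
Recursive splits:
  root=25; inorder splits into left=[3, 7, 12, 14, 15, 18], right=[]
  root=12; inorder splits into left=[3, 7], right=[14, 15, 18]
  root=7; inorder splits into left=[3], right=[]
  root=3; inorder splits into left=[], right=[]
  root=15; inorder splits into left=[14], right=[18]
  root=14; inorder splits into left=[], right=[]
  root=18; inorder splits into left=[], right=[]
Reconstructed level-order: [25, 12, 7, 15, 3, 14, 18]


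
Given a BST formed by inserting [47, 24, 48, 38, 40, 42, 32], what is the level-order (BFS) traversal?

Tree insertion order: [47, 24, 48, 38, 40, 42, 32]
Tree (level-order array): [47, 24, 48, None, 38, None, None, 32, 40, None, None, None, 42]
BFS from the root, enqueuing left then right child of each popped node:
  queue [47] -> pop 47, enqueue [24, 48], visited so far: [47]
  queue [24, 48] -> pop 24, enqueue [38], visited so far: [47, 24]
  queue [48, 38] -> pop 48, enqueue [none], visited so far: [47, 24, 48]
  queue [38] -> pop 38, enqueue [32, 40], visited so far: [47, 24, 48, 38]
  queue [32, 40] -> pop 32, enqueue [none], visited so far: [47, 24, 48, 38, 32]
  queue [40] -> pop 40, enqueue [42], visited so far: [47, 24, 48, 38, 32, 40]
  queue [42] -> pop 42, enqueue [none], visited so far: [47, 24, 48, 38, 32, 40, 42]
Result: [47, 24, 48, 38, 32, 40, 42]


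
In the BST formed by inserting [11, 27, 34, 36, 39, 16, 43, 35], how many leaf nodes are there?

Tree built from: [11, 27, 34, 36, 39, 16, 43, 35]
Tree (level-order array): [11, None, 27, 16, 34, None, None, None, 36, 35, 39, None, None, None, 43]
Rule: A leaf has 0 children.
Per-node child counts:
  node 11: 1 child(ren)
  node 27: 2 child(ren)
  node 16: 0 child(ren)
  node 34: 1 child(ren)
  node 36: 2 child(ren)
  node 35: 0 child(ren)
  node 39: 1 child(ren)
  node 43: 0 child(ren)
Matching nodes: [16, 35, 43]
Count of leaf nodes: 3


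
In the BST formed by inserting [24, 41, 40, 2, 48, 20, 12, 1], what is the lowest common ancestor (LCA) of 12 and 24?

Tree insertion order: [24, 41, 40, 2, 48, 20, 12, 1]
Tree (level-order array): [24, 2, 41, 1, 20, 40, 48, None, None, 12]
In a BST, the LCA of p=12, q=24 is the first node v on the
root-to-leaf path with p <= v <= q (go left if both < v, right if both > v).
Walk from root:
  at 24: 12 <= 24 <= 24, this is the LCA
LCA = 24


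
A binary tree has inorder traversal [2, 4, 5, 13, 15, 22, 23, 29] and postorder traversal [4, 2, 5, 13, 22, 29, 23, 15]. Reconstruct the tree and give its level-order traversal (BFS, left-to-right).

Inorder:   [2, 4, 5, 13, 15, 22, 23, 29]
Postorder: [4, 2, 5, 13, 22, 29, 23, 15]
Algorithm: postorder visits root last, so walk postorder right-to-left;
each value is the root of the current inorder slice — split it at that
value, recurse on the right subtree first, then the left.
Recursive splits:
  root=15; inorder splits into left=[2, 4, 5, 13], right=[22, 23, 29]
  root=23; inorder splits into left=[22], right=[29]
  root=29; inorder splits into left=[], right=[]
  root=22; inorder splits into left=[], right=[]
  root=13; inorder splits into left=[2, 4, 5], right=[]
  root=5; inorder splits into left=[2, 4], right=[]
  root=2; inorder splits into left=[], right=[4]
  root=4; inorder splits into left=[], right=[]
Reconstructed level-order: [15, 13, 23, 5, 22, 29, 2, 4]


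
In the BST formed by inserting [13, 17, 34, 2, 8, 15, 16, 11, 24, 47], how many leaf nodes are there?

Tree built from: [13, 17, 34, 2, 8, 15, 16, 11, 24, 47]
Tree (level-order array): [13, 2, 17, None, 8, 15, 34, None, 11, None, 16, 24, 47]
Rule: A leaf has 0 children.
Per-node child counts:
  node 13: 2 child(ren)
  node 2: 1 child(ren)
  node 8: 1 child(ren)
  node 11: 0 child(ren)
  node 17: 2 child(ren)
  node 15: 1 child(ren)
  node 16: 0 child(ren)
  node 34: 2 child(ren)
  node 24: 0 child(ren)
  node 47: 0 child(ren)
Matching nodes: [11, 16, 24, 47]
Count of leaf nodes: 4


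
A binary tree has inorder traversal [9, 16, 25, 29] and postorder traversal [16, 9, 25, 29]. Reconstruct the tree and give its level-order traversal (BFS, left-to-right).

Inorder:   [9, 16, 25, 29]
Postorder: [16, 9, 25, 29]
Algorithm: postorder visits root last, so walk postorder right-to-left;
each value is the root of the current inorder slice — split it at that
value, recurse on the right subtree first, then the left.
Recursive splits:
  root=29; inorder splits into left=[9, 16, 25], right=[]
  root=25; inorder splits into left=[9, 16], right=[]
  root=9; inorder splits into left=[], right=[16]
  root=16; inorder splits into left=[], right=[]
Reconstructed level-order: [29, 25, 9, 16]


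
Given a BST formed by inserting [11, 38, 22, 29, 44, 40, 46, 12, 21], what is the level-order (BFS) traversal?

Tree insertion order: [11, 38, 22, 29, 44, 40, 46, 12, 21]
Tree (level-order array): [11, None, 38, 22, 44, 12, 29, 40, 46, None, 21]
BFS from the root, enqueuing left then right child of each popped node:
  queue [11] -> pop 11, enqueue [38], visited so far: [11]
  queue [38] -> pop 38, enqueue [22, 44], visited so far: [11, 38]
  queue [22, 44] -> pop 22, enqueue [12, 29], visited so far: [11, 38, 22]
  queue [44, 12, 29] -> pop 44, enqueue [40, 46], visited so far: [11, 38, 22, 44]
  queue [12, 29, 40, 46] -> pop 12, enqueue [21], visited so far: [11, 38, 22, 44, 12]
  queue [29, 40, 46, 21] -> pop 29, enqueue [none], visited so far: [11, 38, 22, 44, 12, 29]
  queue [40, 46, 21] -> pop 40, enqueue [none], visited so far: [11, 38, 22, 44, 12, 29, 40]
  queue [46, 21] -> pop 46, enqueue [none], visited so far: [11, 38, 22, 44, 12, 29, 40, 46]
  queue [21] -> pop 21, enqueue [none], visited so far: [11, 38, 22, 44, 12, 29, 40, 46, 21]
Result: [11, 38, 22, 44, 12, 29, 40, 46, 21]


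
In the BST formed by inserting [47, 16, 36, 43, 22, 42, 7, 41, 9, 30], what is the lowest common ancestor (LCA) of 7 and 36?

Tree insertion order: [47, 16, 36, 43, 22, 42, 7, 41, 9, 30]
Tree (level-order array): [47, 16, None, 7, 36, None, 9, 22, 43, None, None, None, 30, 42, None, None, None, 41]
In a BST, the LCA of p=7, q=36 is the first node v on the
root-to-leaf path with p <= v <= q (go left if both < v, right if both > v).
Walk from root:
  at 47: both 7 and 36 < 47, go left
  at 16: 7 <= 16 <= 36, this is the LCA
LCA = 16


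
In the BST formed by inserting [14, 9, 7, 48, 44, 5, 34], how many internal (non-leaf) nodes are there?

Tree built from: [14, 9, 7, 48, 44, 5, 34]
Tree (level-order array): [14, 9, 48, 7, None, 44, None, 5, None, 34]
Rule: An internal node has at least one child.
Per-node child counts:
  node 14: 2 child(ren)
  node 9: 1 child(ren)
  node 7: 1 child(ren)
  node 5: 0 child(ren)
  node 48: 1 child(ren)
  node 44: 1 child(ren)
  node 34: 0 child(ren)
Matching nodes: [14, 9, 7, 48, 44]
Count of internal (non-leaf) nodes: 5


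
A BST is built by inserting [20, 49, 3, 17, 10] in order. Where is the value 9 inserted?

Starting tree (level order): [20, 3, 49, None, 17, None, None, 10]
Insertion path: 20 -> 3 -> 17 -> 10
Result: insert 9 as left child of 10
Final tree (level order): [20, 3, 49, None, 17, None, None, 10, None, 9]


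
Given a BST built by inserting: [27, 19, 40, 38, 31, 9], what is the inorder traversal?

Tree insertion order: [27, 19, 40, 38, 31, 9]
Tree (level-order array): [27, 19, 40, 9, None, 38, None, None, None, 31]
Inorder traversal: [9, 19, 27, 31, 38, 40]


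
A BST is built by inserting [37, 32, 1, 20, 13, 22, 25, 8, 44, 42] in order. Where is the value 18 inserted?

Starting tree (level order): [37, 32, 44, 1, None, 42, None, None, 20, None, None, 13, 22, 8, None, None, 25]
Insertion path: 37 -> 32 -> 1 -> 20 -> 13
Result: insert 18 as right child of 13
Final tree (level order): [37, 32, 44, 1, None, 42, None, None, 20, None, None, 13, 22, 8, 18, None, 25]


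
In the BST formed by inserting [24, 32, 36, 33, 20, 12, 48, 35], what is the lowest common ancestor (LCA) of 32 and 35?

Tree insertion order: [24, 32, 36, 33, 20, 12, 48, 35]
Tree (level-order array): [24, 20, 32, 12, None, None, 36, None, None, 33, 48, None, 35]
In a BST, the LCA of p=32, q=35 is the first node v on the
root-to-leaf path with p <= v <= q (go left if both < v, right if both > v).
Walk from root:
  at 24: both 32 and 35 > 24, go right
  at 32: 32 <= 32 <= 35, this is the LCA
LCA = 32


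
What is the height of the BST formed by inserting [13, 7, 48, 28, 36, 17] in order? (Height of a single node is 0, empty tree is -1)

Insertion order: [13, 7, 48, 28, 36, 17]
Tree (level-order array): [13, 7, 48, None, None, 28, None, 17, 36]
Compute height bottom-up (empty subtree = -1):
  height(7) = 1 + max(-1, -1) = 0
  height(17) = 1 + max(-1, -1) = 0
  height(36) = 1 + max(-1, -1) = 0
  height(28) = 1 + max(0, 0) = 1
  height(48) = 1 + max(1, -1) = 2
  height(13) = 1 + max(0, 2) = 3
Height = 3


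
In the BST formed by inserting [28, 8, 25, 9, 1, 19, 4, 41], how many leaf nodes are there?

Tree built from: [28, 8, 25, 9, 1, 19, 4, 41]
Tree (level-order array): [28, 8, 41, 1, 25, None, None, None, 4, 9, None, None, None, None, 19]
Rule: A leaf has 0 children.
Per-node child counts:
  node 28: 2 child(ren)
  node 8: 2 child(ren)
  node 1: 1 child(ren)
  node 4: 0 child(ren)
  node 25: 1 child(ren)
  node 9: 1 child(ren)
  node 19: 0 child(ren)
  node 41: 0 child(ren)
Matching nodes: [4, 19, 41]
Count of leaf nodes: 3


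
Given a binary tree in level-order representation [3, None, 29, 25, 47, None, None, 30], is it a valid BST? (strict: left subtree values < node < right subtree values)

Level-order array: [3, None, 29, 25, 47, None, None, 30]
Validate using subtree bounds (lo, hi): at each node, require lo < value < hi,
then recurse left with hi=value and right with lo=value.
Preorder trace (stopping at first violation):
  at node 3 with bounds (-inf, +inf): OK
  at node 29 with bounds (3, +inf): OK
  at node 25 with bounds (3, 29): OK
  at node 47 with bounds (29, +inf): OK
  at node 30 with bounds (29, 47): OK
No violation found at any node.
Result: Valid BST


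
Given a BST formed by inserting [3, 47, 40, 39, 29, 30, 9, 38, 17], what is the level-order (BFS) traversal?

Tree insertion order: [3, 47, 40, 39, 29, 30, 9, 38, 17]
Tree (level-order array): [3, None, 47, 40, None, 39, None, 29, None, 9, 30, None, 17, None, 38]
BFS from the root, enqueuing left then right child of each popped node:
  queue [3] -> pop 3, enqueue [47], visited so far: [3]
  queue [47] -> pop 47, enqueue [40], visited so far: [3, 47]
  queue [40] -> pop 40, enqueue [39], visited so far: [3, 47, 40]
  queue [39] -> pop 39, enqueue [29], visited so far: [3, 47, 40, 39]
  queue [29] -> pop 29, enqueue [9, 30], visited so far: [3, 47, 40, 39, 29]
  queue [9, 30] -> pop 9, enqueue [17], visited so far: [3, 47, 40, 39, 29, 9]
  queue [30, 17] -> pop 30, enqueue [38], visited so far: [3, 47, 40, 39, 29, 9, 30]
  queue [17, 38] -> pop 17, enqueue [none], visited so far: [3, 47, 40, 39, 29, 9, 30, 17]
  queue [38] -> pop 38, enqueue [none], visited so far: [3, 47, 40, 39, 29, 9, 30, 17, 38]
Result: [3, 47, 40, 39, 29, 9, 30, 17, 38]


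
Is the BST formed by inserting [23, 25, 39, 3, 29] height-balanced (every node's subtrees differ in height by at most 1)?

Tree (level-order array): [23, 3, 25, None, None, None, 39, 29]
Definition: a tree is height-balanced if, at every node, |h(left) - h(right)| <= 1 (empty subtree has height -1).
Bottom-up per-node check:
  node 3: h_left=-1, h_right=-1, diff=0 [OK], height=0
  node 29: h_left=-1, h_right=-1, diff=0 [OK], height=0
  node 39: h_left=0, h_right=-1, diff=1 [OK], height=1
  node 25: h_left=-1, h_right=1, diff=2 [FAIL (|-1-1|=2 > 1)], height=2
  node 23: h_left=0, h_right=2, diff=2 [FAIL (|0-2|=2 > 1)], height=3
Node 25 violates the condition: |-1 - 1| = 2 > 1.
Result: Not balanced


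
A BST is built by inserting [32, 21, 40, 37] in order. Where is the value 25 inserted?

Starting tree (level order): [32, 21, 40, None, None, 37]
Insertion path: 32 -> 21
Result: insert 25 as right child of 21
Final tree (level order): [32, 21, 40, None, 25, 37]


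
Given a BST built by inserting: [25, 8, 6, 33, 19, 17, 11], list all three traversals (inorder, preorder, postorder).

Tree insertion order: [25, 8, 6, 33, 19, 17, 11]
Tree (level-order array): [25, 8, 33, 6, 19, None, None, None, None, 17, None, 11]
Inorder (L, root, R): [6, 8, 11, 17, 19, 25, 33]
Preorder (root, L, R): [25, 8, 6, 19, 17, 11, 33]
Postorder (L, R, root): [6, 11, 17, 19, 8, 33, 25]


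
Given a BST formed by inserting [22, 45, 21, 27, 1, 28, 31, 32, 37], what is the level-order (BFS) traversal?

Tree insertion order: [22, 45, 21, 27, 1, 28, 31, 32, 37]
Tree (level-order array): [22, 21, 45, 1, None, 27, None, None, None, None, 28, None, 31, None, 32, None, 37]
BFS from the root, enqueuing left then right child of each popped node:
  queue [22] -> pop 22, enqueue [21, 45], visited so far: [22]
  queue [21, 45] -> pop 21, enqueue [1], visited so far: [22, 21]
  queue [45, 1] -> pop 45, enqueue [27], visited so far: [22, 21, 45]
  queue [1, 27] -> pop 1, enqueue [none], visited so far: [22, 21, 45, 1]
  queue [27] -> pop 27, enqueue [28], visited so far: [22, 21, 45, 1, 27]
  queue [28] -> pop 28, enqueue [31], visited so far: [22, 21, 45, 1, 27, 28]
  queue [31] -> pop 31, enqueue [32], visited so far: [22, 21, 45, 1, 27, 28, 31]
  queue [32] -> pop 32, enqueue [37], visited so far: [22, 21, 45, 1, 27, 28, 31, 32]
  queue [37] -> pop 37, enqueue [none], visited so far: [22, 21, 45, 1, 27, 28, 31, 32, 37]
Result: [22, 21, 45, 1, 27, 28, 31, 32, 37]


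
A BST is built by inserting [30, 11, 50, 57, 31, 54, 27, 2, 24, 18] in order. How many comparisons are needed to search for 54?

Search path for 54: 30 -> 50 -> 57 -> 54
Found: True
Comparisons: 4


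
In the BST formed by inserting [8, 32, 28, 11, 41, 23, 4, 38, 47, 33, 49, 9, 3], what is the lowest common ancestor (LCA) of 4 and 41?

Tree insertion order: [8, 32, 28, 11, 41, 23, 4, 38, 47, 33, 49, 9, 3]
Tree (level-order array): [8, 4, 32, 3, None, 28, 41, None, None, 11, None, 38, 47, 9, 23, 33, None, None, 49]
In a BST, the LCA of p=4, q=41 is the first node v on the
root-to-leaf path with p <= v <= q (go left if both < v, right if both > v).
Walk from root:
  at 8: 4 <= 8 <= 41, this is the LCA
LCA = 8


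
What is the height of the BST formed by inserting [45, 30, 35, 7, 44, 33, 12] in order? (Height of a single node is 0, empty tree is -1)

Insertion order: [45, 30, 35, 7, 44, 33, 12]
Tree (level-order array): [45, 30, None, 7, 35, None, 12, 33, 44]
Compute height bottom-up (empty subtree = -1):
  height(12) = 1 + max(-1, -1) = 0
  height(7) = 1 + max(-1, 0) = 1
  height(33) = 1 + max(-1, -1) = 0
  height(44) = 1 + max(-1, -1) = 0
  height(35) = 1 + max(0, 0) = 1
  height(30) = 1 + max(1, 1) = 2
  height(45) = 1 + max(2, -1) = 3
Height = 3


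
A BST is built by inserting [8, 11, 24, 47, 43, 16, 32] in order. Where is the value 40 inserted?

Starting tree (level order): [8, None, 11, None, 24, 16, 47, None, None, 43, None, 32]
Insertion path: 8 -> 11 -> 24 -> 47 -> 43 -> 32
Result: insert 40 as right child of 32
Final tree (level order): [8, None, 11, None, 24, 16, 47, None, None, 43, None, 32, None, None, 40]


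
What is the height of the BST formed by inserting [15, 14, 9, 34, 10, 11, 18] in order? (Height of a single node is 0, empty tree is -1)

Insertion order: [15, 14, 9, 34, 10, 11, 18]
Tree (level-order array): [15, 14, 34, 9, None, 18, None, None, 10, None, None, None, 11]
Compute height bottom-up (empty subtree = -1):
  height(11) = 1 + max(-1, -1) = 0
  height(10) = 1 + max(-1, 0) = 1
  height(9) = 1 + max(-1, 1) = 2
  height(14) = 1 + max(2, -1) = 3
  height(18) = 1 + max(-1, -1) = 0
  height(34) = 1 + max(0, -1) = 1
  height(15) = 1 + max(3, 1) = 4
Height = 4


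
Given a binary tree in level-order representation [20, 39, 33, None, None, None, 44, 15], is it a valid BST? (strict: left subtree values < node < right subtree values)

Level-order array: [20, 39, 33, None, None, None, 44, 15]
Validate using subtree bounds (lo, hi): at each node, require lo < value < hi,
then recurse left with hi=value and right with lo=value.
Preorder trace (stopping at first violation):
  at node 20 with bounds (-inf, +inf): OK
  at node 39 with bounds (-inf, 20): VIOLATION
Node 39 violates its bound: not (-inf < 39 < 20).
Result: Not a valid BST


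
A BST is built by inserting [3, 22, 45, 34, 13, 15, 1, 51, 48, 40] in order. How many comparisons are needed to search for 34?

Search path for 34: 3 -> 22 -> 45 -> 34
Found: True
Comparisons: 4


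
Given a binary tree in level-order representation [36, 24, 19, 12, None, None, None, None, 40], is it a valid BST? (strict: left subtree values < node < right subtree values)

Level-order array: [36, 24, 19, 12, None, None, None, None, 40]
Validate using subtree bounds (lo, hi): at each node, require lo < value < hi,
then recurse left with hi=value and right with lo=value.
Preorder trace (stopping at first violation):
  at node 36 with bounds (-inf, +inf): OK
  at node 24 with bounds (-inf, 36): OK
  at node 12 with bounds (-inf, 24): OK
  at node 40 with bounds (12, 24): VIOLATION
Node 40 violates its bound: not (12 < 40 < 24).
Result: Not a valid BST


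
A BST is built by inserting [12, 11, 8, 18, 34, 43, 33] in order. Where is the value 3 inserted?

Starting tree (level order): [12, 11, 18, 8, None, None, 34, None, None, 33, 43]
Insertion path: 12 -> 11 -> 8
Result: insert 3 as left child of 8
Final tree (level order): [12, 11, 18, 8, None, None, 34, 3, None, 33, 43]


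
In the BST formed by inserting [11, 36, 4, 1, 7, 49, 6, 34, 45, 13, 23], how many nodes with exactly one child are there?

Tree built from: [11, 36, 4, 1, 7, 49, 6, 34, 45, 13, 23]
Tree (level-order array): [11, 4, 36, 1, 7, 34, 49, None, None, 6, None, 13, None, 45, None, None, None, None, 23]
Rule: These are nodes with exactly 1 non-null child.
Per-node child counts:
  node 11: 2 child(ren)
  node 4: 2 child(ren)
  node 1: 0 child(ren)
  node 7: 1 child(ren)
  node 6: 0 child(ren)
  node 36: 2 child(ren)
  node 34: 1 child(ren)
  node 13: 1 child(ren)
  node 23: 0 child(ren)
  node 49: 1 child(ren)
  node 45: 0 child(ren)
Matching nodes: [7, 34, 13, 49]
Count of nodes with exactly one child: 4


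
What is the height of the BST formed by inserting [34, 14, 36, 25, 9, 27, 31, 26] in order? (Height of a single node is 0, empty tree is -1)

Insertion order: [34, 14, 36, 25, 9, 27, 31, 26]
Tree (level-order array): [34, 14, 36, 9, 25, None, None, None, None, None, 27, 26, 31]
Compute height bottom-up (empty subtree = -1):
  height(9) = 1 + max(-1, -1) = 0
  height(26) = 1 + max(-1, -1) = 0
  height(31) = 1 + max(-1, -1) = 0
  height(27) = 1 + max(0, 0) = 1
  height(25) = 1 + max(-1, 1) = 2
  height(14) = 1 + max(0, 2) = 3
  height(36) = 1 + max(-1, -1) = 0
  height(34) = 1 + max(3, 0) = 4
Height = 4


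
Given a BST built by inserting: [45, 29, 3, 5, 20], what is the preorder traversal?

Tree insertion order: [45, 29, 3, 5, 20]
Tree (level-order array): [45, 29, None, 3, None, None, 5, None, 20]
Preorder traversal: [45, 29, 3, 5, 20]


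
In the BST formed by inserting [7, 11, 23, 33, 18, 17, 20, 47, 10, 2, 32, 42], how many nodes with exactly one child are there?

Tree built from: [7, 11, 23, 33, 18, 17, 20, 47, 10, 2, 32, 42]
Tree (level-order array): [7, 2, 11, None, None, 10, 23, None, None, 18, 33, 17, 20, 32, 47, None, None, None, None, None, None, 42]
Rule: These are nodes with exactly 1 non-null child.
Per-node child counts:
  node 7: 2 child(ren)
  node 2: 0 child(ren)
  node 11: 2 child(ren)
  node 10: 0 child(ren)
  node 23: 2 child(ren)
  node 18: 2 child(ren)
  node 17: 0 child(ren)
  node 20: 0 child(ren)
  node 33: 2 child(ren)
  node 32: 0 child(ren)
  node 47: 1 child(ren)
  node 42: 0 child(ren)
Matching nodes: [47]
Count of nodes with exactly one child: 1


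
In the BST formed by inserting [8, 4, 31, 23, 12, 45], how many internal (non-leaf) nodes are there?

Tree built from: [8, 4, 31, 23, 12, 45]
Tree (level-order array): [8, 4, 31, None, None, 23, 45, 12]
Rule: An internal node has at least one child.
Per-node child counts:
  node 8: 2 child(ren)
  node 4: 0 child(ren)
  node 31: 2 child(ren)
  node 23: 1 child(ren)
  node 12: 0 child(ren)
  node 45: 0 child(ren)
Matching nodes: [8, 31, 23]
Count of internal (non-leaf) nodes: 3


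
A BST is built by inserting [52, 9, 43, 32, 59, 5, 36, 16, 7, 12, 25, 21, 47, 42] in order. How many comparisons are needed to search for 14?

Search path for 14: 52 -> 9 -> 43 -> 32 -> 16 -> 12
Found: False
Comparisons: 6


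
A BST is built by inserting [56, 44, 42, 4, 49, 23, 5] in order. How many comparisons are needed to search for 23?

Search path for 23: 56 -> 44 -> 42 -> 4 -> 23
Found: True
Comparisons: 5


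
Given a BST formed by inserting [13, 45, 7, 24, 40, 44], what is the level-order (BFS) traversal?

Tree insertion order: [13, 45, 7, 24, 40, 44]
Tree (level-order array): [13, 7, 45, None, None, 24, None, None, 40, None, 44]
BFS from the root, enqueuing left then right child of each popped node:
  queue [13] -> pop 13, enqueue [7, 45], visited so far: [13]
  queue [7, 45] -> pop 7, enqueue [none], visited so far: [13, 7]
  queue [45] -> pop 45, enqueue [24], visited so far: [13, 7, 45]
  queue [24] -> pop 24, enqueue [40], visited so far: [13, 7, 45, 24]
  queue [40] -> pop 40, enqueue [44], visited so far: [13, 7, 45, 24, 40]
  queue [44] -> pop 44, enqueue [none], visited so far: [13, 7, 45, 24, 40, 44]
Result: [13, 7, 45, 24, 40, 44]


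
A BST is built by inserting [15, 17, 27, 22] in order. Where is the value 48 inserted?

Starting tree (level order): [15, None, 17, None, 27, 22]
Insertion path: 15 -> 17 -> 27
Result: insert 48 as right child of 27
Final tree (level order): [15, None, 17, None, 27, 22, 48]


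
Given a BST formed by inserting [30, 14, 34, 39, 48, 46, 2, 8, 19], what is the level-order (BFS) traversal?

Tree insertion order: [30, 14, 34, 39, 48, 46, 2, 8, 19]
Tree (level-order array): [30, 14, 34, 2, 19, None, 39, None, 8, None, None, None, 48, None, None, 46]
BFS from the root, enqueuing left then right child of each popped node:
  queue [30] -> pop 30, enqueue [14, 34], visited so far: [30]
  queue [14, 34] -> pop 14, enqueue [2, 19], visited so far: [30, 14]
  queue [34, 2, 19] -> pop 34, enqueue [39], visited so far: [30, 14, 34]
  queue [2, 19, 39] -> pop 2, enqueue [8], visited so far: [30, 14, 34, 2]
  queue [19, 39, 8] -> pop 19, enqueue [none], visited so far: [30, 14, 34, 2, 19]
  queue [39, 8] -> pop 39, enqueue [48], visited so far: [30, 14, 34, 2, 19, 39]
  queue [8, 48] -> pop 8, enqueue [none], visited so far: [30, 14, 34, 2, 19, 39, 8]
  queue [48] -> pop 48, enqueue [46], visited so far: [30, 14, 34, 2, 19, 39, 8, 48]
  queue [46] -> pop 46, enqueue [none], visited so far: [30, 14, 34, 2, 19, 39, 8, 48, 46]
Result: [30, 14, 34, 2, 19, 39, 8, 48, 46]


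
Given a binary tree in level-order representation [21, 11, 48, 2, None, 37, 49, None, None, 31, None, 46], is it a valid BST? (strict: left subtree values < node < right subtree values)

Level-order array: [21, 11, 48, 2, None, 37, 49, None, None, 31, None, 46]
Validate using subtree bounds (lo, hi): at each node, require lo < value < hi,
then recurse left with hi=value and right with lo=value.
Preorder trace (stopping at first violation):
  at node 21 with bounds (-inf, +inf): OK
  at node 11 with bounds (-inf, 21): OK
  at node 2 with bounds (-inf, 11): OK
  at node 48 with bounds (21, +inf): OK
  at node 37 with bounds (21, 48): OK
  at node 31 with bounds (21, 37): OK
  at node 49 with bounds (48, +inf): OK
  at node 46 with bounds (48, 49): VIOLATION
Node 46 violates its bound: not (48 < 46 < 49).
Result: Not a valid BST


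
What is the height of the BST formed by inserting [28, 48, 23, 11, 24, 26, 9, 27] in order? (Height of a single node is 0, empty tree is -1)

Insertion order: [28, 48, 23, 11, 24, 26, 9, 27]
Tree (level-order array): [28, 23, 48, 11, 24, None, None, 9, None, None, 26, None, None, None, 27]
Compute height bottom-up (empty subtree = -1):
  height(9) = 1 + max(-1, -1) = 0
  height(11) = 1 + max(0, -1) = 1
  height(27) = 1 + max(-1, -1) = 0
  height(26) = 1 + max(-1, 0) = 1
  height(24) = 1 + max(-1, 1) = 2
  height(23) = 1 + max(1, 2) = 3
  height(48) = 1 + max(-1, -1) = 0
  height(28) = 1 + max(3, 0) = 4
Height = 4


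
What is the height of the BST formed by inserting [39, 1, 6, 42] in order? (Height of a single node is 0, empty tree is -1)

Insertion order: [39, 1, 6, 42]
Tree (level-order array): [39, 1, 42, None, 6]
Compute height bottom-up (empty subtree = -1):
  height(6) = 1 + max(-1, -1) = 0
  height(1) = 1 + max(-1, 0) = 1
  height(42) = 1 + max(-1, -1) = 0
  height(39) = 1 + max(1, 0) = 2
Height = 2


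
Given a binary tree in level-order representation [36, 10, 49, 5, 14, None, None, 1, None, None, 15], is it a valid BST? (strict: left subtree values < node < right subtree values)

Level-order array: [36, 10, 49, 5, 14, None, None, 1, None, None, 15]
Validate using subtree bounds (lo, hi): at each node, require lo < value < hi,
then recurse left with hi=value and right with lo=value.
Preorder trace (stopping at first violation):
  at node 36 with bounds (-inf, +inf): OK
  at node 10 with bounds (-inf, 36): OK
  at node 5 with bounds (-inf, 10): OK
  at node 1 with bounds (-inf, 5): OK
  at node 14 with bounds (10, 36): OK
  at node 15 with bounds (14, 36): OK
  at node 49 with bounds (36, +inf): OK
No violation found at any node.
Result: Valid BST


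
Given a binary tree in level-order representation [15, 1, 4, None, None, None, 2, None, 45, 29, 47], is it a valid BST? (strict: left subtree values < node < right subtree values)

Level-order array: [15, 1, 4, None, None, None, 2, None, 45, 29, 47]
Validate using subtree bounds (lo, hi): at each node, require lo < value < hi,
then recurse left with hi=value and right with lo=value.
Preorder trace (stopping at first violation):
  at node 15 with bounds (-inf, +inf): OK
  at node 1 with bounds (-inf, 15): OK
  at node 4 with bounds (15, +inf): VIOLATION
Node 4 violates its bound: not (15 < 4 < +inf).
Result: Not a valid BST


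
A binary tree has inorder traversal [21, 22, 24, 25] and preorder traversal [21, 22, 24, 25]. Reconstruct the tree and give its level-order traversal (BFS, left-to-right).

Inorder:  [21, 22, 24, 25]
Preorder: [21, 22, 24, 25]
Algorithm: preorder visits root first, so consume preorder in order;
for each root, split the current inorder slice at that value into
left-subtree inorder and right-subtree inorder, then recurse.
Recursive splits:
  root=21; inorder splits into left=[], right=[22, 24, 25]
  root=22; inorder splits into left=[], right=[24, 25]
  root=24; inorder splits into left=[], right=[25]
  root=25; inorder splits into left=[], right=[]
Reconstructed level-order: [21, 22, 24, 25]
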